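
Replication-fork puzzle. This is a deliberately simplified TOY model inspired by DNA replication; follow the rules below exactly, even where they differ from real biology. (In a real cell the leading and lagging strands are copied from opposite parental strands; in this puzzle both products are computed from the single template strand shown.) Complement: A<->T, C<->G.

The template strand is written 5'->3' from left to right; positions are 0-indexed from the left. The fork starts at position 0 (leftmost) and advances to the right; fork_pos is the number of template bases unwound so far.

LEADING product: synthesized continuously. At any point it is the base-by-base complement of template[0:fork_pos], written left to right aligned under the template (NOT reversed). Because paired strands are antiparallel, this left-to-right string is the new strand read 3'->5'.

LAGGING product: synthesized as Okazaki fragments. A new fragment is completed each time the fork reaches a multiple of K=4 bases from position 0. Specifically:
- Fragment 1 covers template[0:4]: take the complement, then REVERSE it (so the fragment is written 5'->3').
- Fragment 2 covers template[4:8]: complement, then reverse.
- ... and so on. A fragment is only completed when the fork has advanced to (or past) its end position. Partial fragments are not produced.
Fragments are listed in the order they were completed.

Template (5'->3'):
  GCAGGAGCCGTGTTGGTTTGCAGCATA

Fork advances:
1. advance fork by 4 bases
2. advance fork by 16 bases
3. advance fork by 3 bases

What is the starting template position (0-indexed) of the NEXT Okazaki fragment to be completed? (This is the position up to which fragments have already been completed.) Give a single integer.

Answer: 20

Derivation:
Step 1: advance 4 -> fork_pos = 0 + 4 = 4. Reached multiple(s) of 4: 4 -> fragment 1 completed (1 total).
Step 2: advance 16 -> fork_pos = 4 + 16 = 20. Reached multiple(s) of 4: 8, 12, 16, 20 -> fragments 2-5 completed (5 total).
Step 3: advance 3 -> fork_pos = 20 + 3 = 23. Next multiple of 4 is 24 (not reached); still 5 fragment(s).
5 fragment(s) completed, covering template[0:20] (5 x 4 = 20). The next fragment, fragment 6, covers template[20:24], so it starts at position 20.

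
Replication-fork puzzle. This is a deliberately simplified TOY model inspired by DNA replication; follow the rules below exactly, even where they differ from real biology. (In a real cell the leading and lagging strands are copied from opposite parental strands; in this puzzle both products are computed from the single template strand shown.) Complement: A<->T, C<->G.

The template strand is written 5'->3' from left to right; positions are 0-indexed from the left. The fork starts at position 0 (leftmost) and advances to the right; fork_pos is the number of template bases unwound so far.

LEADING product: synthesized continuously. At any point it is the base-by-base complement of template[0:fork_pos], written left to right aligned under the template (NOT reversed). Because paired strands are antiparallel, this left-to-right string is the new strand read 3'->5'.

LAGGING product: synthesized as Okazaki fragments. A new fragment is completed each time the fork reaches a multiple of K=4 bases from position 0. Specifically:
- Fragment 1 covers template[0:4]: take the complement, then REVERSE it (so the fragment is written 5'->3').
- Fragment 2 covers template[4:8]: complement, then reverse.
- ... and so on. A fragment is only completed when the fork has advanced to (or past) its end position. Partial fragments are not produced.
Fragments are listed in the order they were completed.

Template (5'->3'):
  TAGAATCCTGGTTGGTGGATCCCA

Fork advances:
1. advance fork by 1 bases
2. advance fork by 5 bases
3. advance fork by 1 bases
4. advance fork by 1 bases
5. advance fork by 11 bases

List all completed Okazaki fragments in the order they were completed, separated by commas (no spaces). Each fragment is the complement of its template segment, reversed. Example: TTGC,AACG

Answer: TCTA,GGAT,ACCA,ACCA

Derivation:
Step 1: advance 1 -> fork_pos = 0 + 1 = 1. Next multiple of 4 is 4 (not reached); still 0 fragment(s).
Step 2: advance 5 -> fork_pos = 1 + 5 = 6. Reached multiple(s) of 4: 4 -> fragment 1 completed (1 total).
Step 3: advance 1 -> fork_pos = 6 + 1 = 7. Next multiple of 4 is 8 (not reached); still 1 fragment(s).
Step 4: advance 1 -> fork_pos = 7 + 1 = 8. Reached multiple(s) of 4: 8 -> fragment 2 completed (2 total).
Step 5: advance 11 -> fork_pos = 8 + 11 = 19. Reached multiple(s) of 4: 12, 16 -> fragments 3-4 completed (4 total).
Final fork_pos = 19, so 4 fragment(s) are complete. Build each: template segment -> complement -> reverse.
Fragment 1: template[0:4] = TAGA -> complement ATCT -> reversed TCTA
Fragment 2: template[4:8] = ATCC -> complement TAGG -> reversed GGAT
Fragment 3: template[8:12] = TGGT -> complement ACCA -> reversed ACCA
Fragment 4: template[12:16] = TGGT -> complement ACCA -> reversed ACCA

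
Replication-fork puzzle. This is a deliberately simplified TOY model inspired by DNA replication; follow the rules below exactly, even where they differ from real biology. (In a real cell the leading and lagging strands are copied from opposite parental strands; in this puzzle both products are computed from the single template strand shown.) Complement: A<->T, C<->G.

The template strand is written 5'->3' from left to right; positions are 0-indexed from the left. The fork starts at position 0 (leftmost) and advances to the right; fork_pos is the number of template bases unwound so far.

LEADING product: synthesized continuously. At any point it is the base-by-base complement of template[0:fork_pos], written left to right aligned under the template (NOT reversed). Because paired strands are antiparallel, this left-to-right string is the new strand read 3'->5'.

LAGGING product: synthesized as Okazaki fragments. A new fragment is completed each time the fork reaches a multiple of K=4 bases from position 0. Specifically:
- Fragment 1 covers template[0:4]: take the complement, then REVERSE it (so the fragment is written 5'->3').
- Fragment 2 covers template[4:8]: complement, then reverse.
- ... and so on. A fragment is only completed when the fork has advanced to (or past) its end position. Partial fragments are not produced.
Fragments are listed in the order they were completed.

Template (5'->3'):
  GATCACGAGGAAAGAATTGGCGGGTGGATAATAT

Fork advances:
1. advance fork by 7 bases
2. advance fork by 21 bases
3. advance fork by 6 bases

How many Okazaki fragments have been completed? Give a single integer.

Step 1: advance 7 -> fork_pos = 0 + 7 = 7. Reached multiple(s) of 4: 4 -> fragment 1 completed (1 total).
Step 2: advance 21 -> fork_pos = 7 + 21 = 28. Reached multiple(s) of 4: 8, 12, 16, 20, 24, 28 -> fragments 2-7 completed (7 total).
Step 3: advance 6 -> fork_pos = 28 + 6 = 34. Reached multiple(s) of 4: 32 -> fragment 8 completed (8 total).
Check: final fork_pos = 34; the multiples of 4 that are <= 34 are 4..32 -> 34 // 4 = 8 completed fragment(s).

Answer: 8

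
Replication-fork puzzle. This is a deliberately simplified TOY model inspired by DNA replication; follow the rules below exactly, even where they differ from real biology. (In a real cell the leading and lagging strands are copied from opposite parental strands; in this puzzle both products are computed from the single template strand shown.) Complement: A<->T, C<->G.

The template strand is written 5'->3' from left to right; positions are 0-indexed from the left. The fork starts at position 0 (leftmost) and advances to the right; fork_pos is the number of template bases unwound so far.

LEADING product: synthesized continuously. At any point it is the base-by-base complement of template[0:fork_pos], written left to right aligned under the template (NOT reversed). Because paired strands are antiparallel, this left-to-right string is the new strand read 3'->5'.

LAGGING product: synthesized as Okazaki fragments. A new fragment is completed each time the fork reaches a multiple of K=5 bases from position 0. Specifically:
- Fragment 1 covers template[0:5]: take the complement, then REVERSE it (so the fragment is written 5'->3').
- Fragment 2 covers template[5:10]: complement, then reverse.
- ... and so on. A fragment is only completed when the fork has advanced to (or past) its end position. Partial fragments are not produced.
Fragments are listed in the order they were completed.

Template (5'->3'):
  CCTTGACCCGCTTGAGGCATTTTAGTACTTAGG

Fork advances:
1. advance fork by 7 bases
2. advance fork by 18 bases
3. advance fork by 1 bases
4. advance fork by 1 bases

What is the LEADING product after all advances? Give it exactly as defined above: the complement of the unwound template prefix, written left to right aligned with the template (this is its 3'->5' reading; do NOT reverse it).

Answer: GGAACTGGGCGAACTCCGTAAAATCAT

Derivation:
Step 1: advance 7 -> fork_pos = 0 + 7 = 7.
Step 2: advance 18 -> fork_pos = 7 + 18 = 25.
Step 3: advance 1 -> fork_pos = 25 + 1 = 26.
Step 4: advance 1 -> fork_pos = 26 + 1 = 27.
Unwound prefix: template[0:27] = CCTTGACCCGCTTGAGGCATTTTAGTA
Complement it base by base (A<->T, C<->G), keeping left-to-right order:
  [0:5] CCTTG -> GGAAC
  [5:10] ACCCG -> TGGGC
  [10:15] CTTGA -> GAACT
  [15:20] GGCAT -> CCGTA
  [20:25] TTTAG -> AAATC
  [25:27] TA -> AT
Concatenate: GGAACTGGGCGAACTCCGTAAAATCAT (length 27; written aligned with the template, i.e. 3'->5').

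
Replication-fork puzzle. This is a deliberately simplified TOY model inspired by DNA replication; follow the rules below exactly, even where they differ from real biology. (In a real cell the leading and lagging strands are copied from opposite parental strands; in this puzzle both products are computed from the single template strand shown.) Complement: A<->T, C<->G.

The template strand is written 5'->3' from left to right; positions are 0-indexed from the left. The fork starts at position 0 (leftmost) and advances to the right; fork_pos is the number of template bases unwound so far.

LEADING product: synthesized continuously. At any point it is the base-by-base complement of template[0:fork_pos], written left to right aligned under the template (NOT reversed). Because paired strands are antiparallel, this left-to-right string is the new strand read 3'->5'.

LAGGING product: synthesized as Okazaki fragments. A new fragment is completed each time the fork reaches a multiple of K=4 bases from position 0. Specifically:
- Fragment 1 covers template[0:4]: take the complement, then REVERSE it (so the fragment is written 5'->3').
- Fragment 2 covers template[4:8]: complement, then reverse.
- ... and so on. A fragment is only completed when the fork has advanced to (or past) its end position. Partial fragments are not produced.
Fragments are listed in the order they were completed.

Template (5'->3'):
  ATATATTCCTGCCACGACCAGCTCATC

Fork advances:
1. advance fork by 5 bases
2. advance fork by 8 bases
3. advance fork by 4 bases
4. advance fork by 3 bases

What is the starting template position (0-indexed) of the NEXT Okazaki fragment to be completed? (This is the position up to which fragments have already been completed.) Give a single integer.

Step 1: advance 5 -> fork_pos = 0 + 5 = 5. Reached multiple(s) of 4: 4 -> fragment 1 completed (1 total).
Step 2: advance 8 -> fork_pos = 5 + 8 = 13. Reached multiple(s) of 4: 8, 12 -> fragments 2-3 completed (3 total).
Step 3: advance 4 -> fork_pos = 13 + 4 = 17. Reached multiple(s) of 4: 16 -> fragment 4 completed (4 total).
Step 4: advance 3 -> fork_pos = 17 + 3 = 20. Reached multiple(s) of 4: 20 -> fragment 5 completed (5 total).
5 fragment(s) completed, covering template[0:20] (5 x 4 = 20). The next fragment, fragment 6, covers template[20:24], so it starts at position 20.

Answer: 20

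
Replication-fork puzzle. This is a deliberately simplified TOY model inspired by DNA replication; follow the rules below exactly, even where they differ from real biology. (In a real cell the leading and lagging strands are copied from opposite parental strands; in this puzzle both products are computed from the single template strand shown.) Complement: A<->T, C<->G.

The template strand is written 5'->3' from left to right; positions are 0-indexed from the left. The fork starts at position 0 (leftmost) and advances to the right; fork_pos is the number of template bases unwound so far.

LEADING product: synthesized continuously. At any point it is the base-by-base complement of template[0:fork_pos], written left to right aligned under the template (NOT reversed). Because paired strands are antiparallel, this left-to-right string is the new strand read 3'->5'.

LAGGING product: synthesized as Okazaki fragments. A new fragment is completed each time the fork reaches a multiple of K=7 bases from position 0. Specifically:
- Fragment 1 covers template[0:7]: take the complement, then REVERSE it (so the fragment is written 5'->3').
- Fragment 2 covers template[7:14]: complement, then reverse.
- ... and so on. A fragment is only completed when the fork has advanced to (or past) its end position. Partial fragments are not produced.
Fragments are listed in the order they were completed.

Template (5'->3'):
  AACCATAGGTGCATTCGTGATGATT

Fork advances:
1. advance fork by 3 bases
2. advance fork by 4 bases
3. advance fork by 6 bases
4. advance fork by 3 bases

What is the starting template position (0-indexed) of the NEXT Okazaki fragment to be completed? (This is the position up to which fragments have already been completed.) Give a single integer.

Answer: 14

Derivation:
Step 1: advance 3 -> fork_pos = 0 + 3 = 3. Next multiple of 7 is 7 (not reached); still 0 fragment(s).
Step 2: advance 4 -> fork_pos = 3 + 4 = 7. Reached multiple(s) of 7: 7 -> fragment 1 completed (1 total).
Step 3: advance 6 -> fork_pos = 7 + 6 = 13. Next multiple of 7 is 14 (not reached); still 1 fragment(s).
Step 4: advance 3 -> fork_pos = 13 + 3 = 16. Reached multiple(s) of 7: 14 -> fragment 2 completed (2 total).
2 fragment(s) completed, covering template[0:14] (2 x 7 = 14). The next fragment, fragment 3, covers template[14:21], so it starts at position 14.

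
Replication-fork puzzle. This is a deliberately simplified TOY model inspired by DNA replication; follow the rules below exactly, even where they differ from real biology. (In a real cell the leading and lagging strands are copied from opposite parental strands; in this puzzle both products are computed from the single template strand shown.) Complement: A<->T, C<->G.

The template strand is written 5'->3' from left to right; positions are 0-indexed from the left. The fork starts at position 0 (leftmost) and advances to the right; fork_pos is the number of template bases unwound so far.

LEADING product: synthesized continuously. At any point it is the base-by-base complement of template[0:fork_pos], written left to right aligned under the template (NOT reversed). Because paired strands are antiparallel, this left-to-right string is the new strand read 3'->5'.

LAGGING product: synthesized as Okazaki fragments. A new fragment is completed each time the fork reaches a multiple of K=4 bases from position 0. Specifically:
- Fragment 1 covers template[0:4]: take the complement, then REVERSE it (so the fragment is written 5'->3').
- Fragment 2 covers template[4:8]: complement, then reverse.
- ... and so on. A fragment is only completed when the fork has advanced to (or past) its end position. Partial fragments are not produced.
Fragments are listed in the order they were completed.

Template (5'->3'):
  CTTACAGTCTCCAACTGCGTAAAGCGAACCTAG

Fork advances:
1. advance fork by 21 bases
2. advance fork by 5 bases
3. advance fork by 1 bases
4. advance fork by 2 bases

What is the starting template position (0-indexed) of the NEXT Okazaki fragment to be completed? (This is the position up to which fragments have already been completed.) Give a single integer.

Answer: 28

Derivation:
Step 1: advance 21 -> fork_pos = 0 + 21 = 21. Reached multiple(s) of 4: 4, 8, 12, 16, 20 -> fragments 1-5 completed (5 total).
Step 2: advance 5 -> fork_pos = 21 + 5 = 26. Reached multiple(s) of 4: 24 -> fragment 6 completed (6 total).
Step 3: advance 1 -> fork_pos = 26 + 1 = 27. Next multiple of 4 is 28 (not reached); still 6 fragment(s).
Step 4: advance 2 -> fork_pos = 27 + 2 = 29. Reached multiple(s) of 4: 28 -> fragment 7 completed (7 total).
7 fragment(s) completed, covering template[0:28] (7 x 4 = 28). The next fragment, fragment 8, covers template[28:32], so it starts at position 28.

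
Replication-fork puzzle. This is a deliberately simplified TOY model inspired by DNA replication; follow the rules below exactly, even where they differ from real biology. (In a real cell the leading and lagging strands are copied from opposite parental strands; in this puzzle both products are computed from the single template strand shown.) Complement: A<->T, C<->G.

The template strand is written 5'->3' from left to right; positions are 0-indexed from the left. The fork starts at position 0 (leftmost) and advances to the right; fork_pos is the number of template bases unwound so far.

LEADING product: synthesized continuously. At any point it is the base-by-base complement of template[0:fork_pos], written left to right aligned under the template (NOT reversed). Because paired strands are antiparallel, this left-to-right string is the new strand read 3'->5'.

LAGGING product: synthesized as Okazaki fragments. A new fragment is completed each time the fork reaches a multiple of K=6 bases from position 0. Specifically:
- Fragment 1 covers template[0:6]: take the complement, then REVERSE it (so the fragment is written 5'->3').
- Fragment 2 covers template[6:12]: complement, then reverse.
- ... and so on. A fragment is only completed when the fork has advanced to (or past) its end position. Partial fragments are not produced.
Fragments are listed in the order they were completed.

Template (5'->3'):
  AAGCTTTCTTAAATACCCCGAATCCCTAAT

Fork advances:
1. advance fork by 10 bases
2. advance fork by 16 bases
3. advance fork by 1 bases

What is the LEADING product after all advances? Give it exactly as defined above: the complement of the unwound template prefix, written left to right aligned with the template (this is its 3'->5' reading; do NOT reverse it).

Step 1: advance 10 -> fork_pos = 0 + 10 = 10.
Step 2: advance 16 -> fork_pos = 10 + 16 = 26.
Step 3: advance 1 -> fork_pos = 26 + 1 = 27.
Unwound prefix: template[0:27] = AAGCTTTCTTAAATACCCCGAATCCCT
Complement it base by base (A<->T, C<->G), keeping left-to-right order:
  [0:5] AAGCT -> TTCGA
  [5:10] TTCTT -> AAGAA
  [10:15] AAATA -> TTTAT
  [15:20] CCCCG -> GGGGC
  [20:25] AATCC -> TTAGG
  [25:27] CT -> GA
Concatenate: TTCGAAAGAATTTATGGGGCTTAGGGA (length 27; written aligned with the template, i.e. 3'->5').

Answer: TTCGAAAGAATTTATGGGGCTTAGGGA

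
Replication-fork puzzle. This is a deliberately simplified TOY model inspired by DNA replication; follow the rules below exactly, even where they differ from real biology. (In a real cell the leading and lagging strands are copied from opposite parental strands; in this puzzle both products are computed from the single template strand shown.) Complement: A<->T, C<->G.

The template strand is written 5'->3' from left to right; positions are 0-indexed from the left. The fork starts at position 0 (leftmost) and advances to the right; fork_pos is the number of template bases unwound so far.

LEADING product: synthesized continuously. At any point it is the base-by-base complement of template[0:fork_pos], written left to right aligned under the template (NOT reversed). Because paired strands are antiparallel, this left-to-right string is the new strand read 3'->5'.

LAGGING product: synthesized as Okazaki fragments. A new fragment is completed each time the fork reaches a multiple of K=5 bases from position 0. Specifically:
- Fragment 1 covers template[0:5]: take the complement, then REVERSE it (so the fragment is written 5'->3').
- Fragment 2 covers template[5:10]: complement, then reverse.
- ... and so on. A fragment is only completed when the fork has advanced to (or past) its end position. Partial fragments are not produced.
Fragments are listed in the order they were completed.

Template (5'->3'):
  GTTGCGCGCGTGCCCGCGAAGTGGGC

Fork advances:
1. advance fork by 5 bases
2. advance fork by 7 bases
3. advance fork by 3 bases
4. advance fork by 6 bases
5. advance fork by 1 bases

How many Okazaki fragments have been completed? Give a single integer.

Answer: 4

Derivation:
Step 1: advance 5 -> fork_pos = 0 + 5 = 5. Reached multiple(s) of 5: 5 -> fragment 1 completed (1 total).
Step 2: advance 7 -> fork_pos = 5 + 7 = 12. Reached multiple(s) of 5: 10 -> fragment 2 completed (2 total).
Step 3: advance 3 -> fork_pos = 12 + 3 = 15. Reached multiple(s) of 5: 15 -> fragment 3 completed (3 total).
Step 4: advance 6 -> fork_pos = 15 + 6 = 21. Reached multiple(s) of 5: 20 -> fragment 4 completed (4 total).
Step 5: advance 1 -> fork_pos = 21 + 1 = 22. Next multiple of 5 is 25 (not reached); still 4 fragment(s).
Check: final fork_pos = 22; the multiples of 5 that are <= 22 are 5..20 -> 22 // 5 = 4 completed fragment(s).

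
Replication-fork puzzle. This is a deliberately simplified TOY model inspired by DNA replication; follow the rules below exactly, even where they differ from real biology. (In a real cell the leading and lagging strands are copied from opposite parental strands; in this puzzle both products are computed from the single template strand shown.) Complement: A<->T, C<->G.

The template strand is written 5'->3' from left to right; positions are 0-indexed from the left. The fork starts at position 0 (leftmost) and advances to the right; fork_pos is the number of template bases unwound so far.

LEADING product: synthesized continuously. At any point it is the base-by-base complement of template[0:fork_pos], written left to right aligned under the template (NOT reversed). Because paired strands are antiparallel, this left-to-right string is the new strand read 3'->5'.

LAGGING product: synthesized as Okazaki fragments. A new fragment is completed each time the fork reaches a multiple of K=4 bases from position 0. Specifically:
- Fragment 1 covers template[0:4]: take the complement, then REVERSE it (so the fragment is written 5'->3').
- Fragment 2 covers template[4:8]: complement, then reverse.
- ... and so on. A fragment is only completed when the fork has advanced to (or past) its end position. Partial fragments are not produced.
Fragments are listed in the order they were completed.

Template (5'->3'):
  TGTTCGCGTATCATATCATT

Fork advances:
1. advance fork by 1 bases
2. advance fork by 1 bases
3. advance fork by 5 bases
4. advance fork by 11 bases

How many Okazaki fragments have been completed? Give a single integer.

Step 1: advance 1 -> fork_pos = 0 + 1 = 1. Next multiple of 4 is 4 (not reached); still 0 fragment(s).
Step 2: advance 1 -> fork_pos = 1 + 1 = 2. Next multiple of 4 is 4 (not reached); still 0 fragment(s).
Step 3: advance 5 -> fork_pos = 2 + 5 = 7. Reached multiple(s) of 4: 4 -> fragment 1 completed (1 total).
Step 4: advance 11 -> fork_pos = 7 + 11 = 18. Reached multiple(s) of 4: 8, 12, 16 -> fragments 2-4 completed (4 total).
Check: final fork_pos = 18; the multiples of 4 that are <= 18 are 4..16 -> 18 // 4 = 4 completed fragment(s).

Answer: 4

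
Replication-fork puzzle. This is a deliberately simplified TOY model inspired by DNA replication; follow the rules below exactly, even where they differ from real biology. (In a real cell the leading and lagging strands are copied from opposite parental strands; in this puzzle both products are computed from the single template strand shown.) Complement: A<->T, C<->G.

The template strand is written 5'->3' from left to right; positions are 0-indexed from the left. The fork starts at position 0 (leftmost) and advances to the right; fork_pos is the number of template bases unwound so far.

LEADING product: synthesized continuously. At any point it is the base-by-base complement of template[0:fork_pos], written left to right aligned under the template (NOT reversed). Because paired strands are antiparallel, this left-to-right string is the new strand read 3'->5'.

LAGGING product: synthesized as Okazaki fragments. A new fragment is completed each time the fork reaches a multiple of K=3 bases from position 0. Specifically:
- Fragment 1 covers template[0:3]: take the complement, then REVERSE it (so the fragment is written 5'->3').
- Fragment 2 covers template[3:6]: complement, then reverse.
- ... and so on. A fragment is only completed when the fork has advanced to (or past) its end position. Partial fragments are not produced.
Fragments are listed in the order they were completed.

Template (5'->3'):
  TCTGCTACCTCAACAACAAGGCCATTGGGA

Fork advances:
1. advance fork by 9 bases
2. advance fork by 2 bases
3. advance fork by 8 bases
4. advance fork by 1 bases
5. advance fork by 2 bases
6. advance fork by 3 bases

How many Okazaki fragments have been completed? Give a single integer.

Step 1: advance 9 -> fork_pos = 0 + 9 = 9. Reached multiple(s) of 3: 3, 6, 9 -> fragments 1-3 completed (3 total).
Step 2: advance 2 -> fork_pos = 9 + 2 = 11. Next multiple of 3 is 12 (not reached); still 3 fragment(s).
Step 3: advance 8 -> fork_pos = 11 + 8 = 19. Reached multiple(s) of 3: 12, 15, 18 -> fragments 4-6 completed (6 total).
Step 4: advance 1 -> fork_pos = 19 + 1 = 20. Next multiple of 3 is 21 (not reached); still 6 fragment(s).
Step 5: advance 2 -> fork_pos = 20 + 2 = 22. Reached multiple(s) of 3: 21 -> fragment 7 completed (7 total).
Step 6: advance 3 -> fork_pos = 22 + 3 = 25. Reached multiple(s) of 3: 24 -> fragment 8 completed (8 total).
Check: final fork_pos = 25; the multiples of 3 that are <= 25 are 3..24 -> 25 // 3 = 8 completed fragment(s).

Answer: 8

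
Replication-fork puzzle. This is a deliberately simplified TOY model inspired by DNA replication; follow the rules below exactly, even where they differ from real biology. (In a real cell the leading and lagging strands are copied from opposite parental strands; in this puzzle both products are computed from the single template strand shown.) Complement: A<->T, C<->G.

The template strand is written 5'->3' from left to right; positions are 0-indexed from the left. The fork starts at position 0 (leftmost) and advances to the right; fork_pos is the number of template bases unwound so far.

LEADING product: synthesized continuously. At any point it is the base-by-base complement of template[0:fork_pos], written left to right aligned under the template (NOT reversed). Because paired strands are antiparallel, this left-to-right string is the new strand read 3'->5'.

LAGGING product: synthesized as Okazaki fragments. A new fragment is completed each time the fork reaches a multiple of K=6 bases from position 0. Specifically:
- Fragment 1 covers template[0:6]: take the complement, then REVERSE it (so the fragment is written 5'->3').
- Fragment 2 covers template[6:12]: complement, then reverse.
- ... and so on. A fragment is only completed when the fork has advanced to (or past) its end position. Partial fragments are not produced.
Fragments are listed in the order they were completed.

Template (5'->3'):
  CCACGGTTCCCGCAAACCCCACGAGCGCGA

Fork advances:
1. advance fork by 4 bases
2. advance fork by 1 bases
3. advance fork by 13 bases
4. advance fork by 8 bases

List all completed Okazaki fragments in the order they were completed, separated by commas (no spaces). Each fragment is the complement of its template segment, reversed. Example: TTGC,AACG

Step 1: advance 4 -> fork_pos = 0 + 4 = 4. Next multiple of 6 is 6 (not reached); still 0 fragment(s).
Step 2: advance 1 -> fork_pos = 4 + 1 = 5. Next multiple of 6 is 6 (not reached); still 0 fragment(s).
Step 3: advance 13 -> fork_pos = 5 + 13 = 18. Reached multiple(s) of 6: 6, 12, 18 -> fragments 1-3 completed (3 total).
Step 4: advance 8 -> fork_pos = 18 + 8 = 26. Reached multiple(s) of 6: 24 -> fragment 4 completed (4 total).
Final fork_pos = 26, so 4 fragment(s) are complete. Build each: template segment -> complement -> reverse.
Fragment 1: template[0:6] = CCACGG -> complement GGTGCC -> reversed CCGTGG
Fragment 2: template[6:12] = TTCCCG -> complement AAGGGC -> reversed CGGGAA
Fragment 3: template[12:18] = CAAACC -> complement GTTTGG -> reversed GGTTTG
Fragment 4: template[18:24] = CCACGA -> complement GGTGCT -> reversed TCGTGG

Answer: CCGTGG,CGGGAA,GGTTTG,TCGTGG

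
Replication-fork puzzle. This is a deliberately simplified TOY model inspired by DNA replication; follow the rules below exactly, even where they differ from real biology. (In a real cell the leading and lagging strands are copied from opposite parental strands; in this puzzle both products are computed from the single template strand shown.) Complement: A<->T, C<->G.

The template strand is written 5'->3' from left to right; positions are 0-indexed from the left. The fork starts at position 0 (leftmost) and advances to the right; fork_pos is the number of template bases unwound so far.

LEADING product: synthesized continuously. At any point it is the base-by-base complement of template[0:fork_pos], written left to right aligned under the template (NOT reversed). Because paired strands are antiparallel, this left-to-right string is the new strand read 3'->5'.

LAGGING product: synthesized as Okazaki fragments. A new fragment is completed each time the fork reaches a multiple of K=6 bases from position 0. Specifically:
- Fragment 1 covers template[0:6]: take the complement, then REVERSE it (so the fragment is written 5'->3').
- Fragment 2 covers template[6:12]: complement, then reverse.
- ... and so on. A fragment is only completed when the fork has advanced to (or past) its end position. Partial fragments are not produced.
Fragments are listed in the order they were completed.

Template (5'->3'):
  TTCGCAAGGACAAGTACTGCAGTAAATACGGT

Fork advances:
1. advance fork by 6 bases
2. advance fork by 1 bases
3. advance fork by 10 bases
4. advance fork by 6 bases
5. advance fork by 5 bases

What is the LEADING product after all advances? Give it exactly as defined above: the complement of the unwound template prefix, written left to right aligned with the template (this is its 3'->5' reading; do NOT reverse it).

Answer: AAGCGTTCCTGTTCATGACGTCATTTAT

Derivation:
Step 1: advance 6 -> fork_pos = 0 + 6 = 6.
Step 2: advance 1 -> fork_pos = 6 + 1 = 7.
Step 3: advance 10 -> fork_pos = 7 + 10 = 17.
Step 4: advance 6 -> fork_pos = 17 + 6 = 23.
Step 5: advance 5 -> fork_pos = 23 + 5 = 28.
Unwound prefix: template[0:28] = TTCGCAAGGACAAGTACTGCAGTAAATA
Complement it base by base (A<->T, C<->G), keeping left-to-right order:
  [0:5] TTCGC -> AAGCG
  [5:10] AAGGA -> TTCCT
  [10:15] CAAGT -> GTTCA
  [15:20] ACTGC -> TGACG
  [20:25] AGTAA -> TCATT
  [25:28] ATA -> TAT
Concatenate: AAGCGTTCCTGTTCATGACGTCATTTAT (length 28; written aligned with the template, i.e. 3'->5').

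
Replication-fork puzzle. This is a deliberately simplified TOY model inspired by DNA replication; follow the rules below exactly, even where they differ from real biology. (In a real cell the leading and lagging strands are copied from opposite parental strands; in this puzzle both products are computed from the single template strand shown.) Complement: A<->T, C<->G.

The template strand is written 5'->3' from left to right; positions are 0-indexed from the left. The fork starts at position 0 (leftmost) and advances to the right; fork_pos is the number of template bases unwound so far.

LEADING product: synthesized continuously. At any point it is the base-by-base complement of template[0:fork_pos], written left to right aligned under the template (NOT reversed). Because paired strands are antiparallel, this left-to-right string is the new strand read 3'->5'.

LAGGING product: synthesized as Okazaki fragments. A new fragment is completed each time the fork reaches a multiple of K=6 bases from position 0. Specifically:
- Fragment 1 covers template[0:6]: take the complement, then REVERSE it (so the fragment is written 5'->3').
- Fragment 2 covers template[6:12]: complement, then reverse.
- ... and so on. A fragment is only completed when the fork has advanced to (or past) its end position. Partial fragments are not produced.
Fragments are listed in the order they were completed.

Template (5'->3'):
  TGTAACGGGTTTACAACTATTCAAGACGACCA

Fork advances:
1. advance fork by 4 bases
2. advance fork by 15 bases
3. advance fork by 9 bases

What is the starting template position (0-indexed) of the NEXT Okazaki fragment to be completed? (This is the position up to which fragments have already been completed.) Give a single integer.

Answer: 24

Derivation:
Step 1: advance 4 -> fork_pos = 0 + 4 = 4. Next multiple of 6 is 6 (not reached); still 0 fragment(s).
Step 2: advance 15 -> fork_pos = 4 + 15 = 19. Reached multiple(s) of 6: 6, 12, 18 -> fragments 1-3 completed (3 total).
Step 3: advance 9 -> fork_pos = 19 + 9 = 28. Reached multiple(s) of 6: 24 -> fragment 4 completed (4 total).
4 fragment(s) completed, covering template[0:24] (4 x 6 = 24). The next fragment, fragment 5, covers template[24:30], so it starts at position 24.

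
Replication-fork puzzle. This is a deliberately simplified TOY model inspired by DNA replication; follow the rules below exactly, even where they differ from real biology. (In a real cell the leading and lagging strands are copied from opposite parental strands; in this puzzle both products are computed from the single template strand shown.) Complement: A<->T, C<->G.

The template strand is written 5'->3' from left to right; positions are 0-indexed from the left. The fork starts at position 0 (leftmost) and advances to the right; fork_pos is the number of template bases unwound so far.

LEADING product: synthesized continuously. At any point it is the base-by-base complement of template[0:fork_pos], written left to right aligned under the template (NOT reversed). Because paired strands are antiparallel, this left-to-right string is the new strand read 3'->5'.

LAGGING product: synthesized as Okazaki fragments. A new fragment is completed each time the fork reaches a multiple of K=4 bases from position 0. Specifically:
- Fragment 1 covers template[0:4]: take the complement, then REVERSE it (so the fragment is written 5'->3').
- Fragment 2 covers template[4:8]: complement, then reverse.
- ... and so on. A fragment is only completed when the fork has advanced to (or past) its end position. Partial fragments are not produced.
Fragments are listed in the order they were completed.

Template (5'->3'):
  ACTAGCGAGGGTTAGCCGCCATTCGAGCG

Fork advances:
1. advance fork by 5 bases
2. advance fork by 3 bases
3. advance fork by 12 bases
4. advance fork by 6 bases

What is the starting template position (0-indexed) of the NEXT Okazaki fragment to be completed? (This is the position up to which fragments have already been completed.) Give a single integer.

Step 1: advance 5 -> fork_pos = 0 + 5 = 5. Reached multiple(s) of 4: 4 -> fragment 1 completed (1 total).
Step 2: advance 3 -> fork_pos = 5 + 3 = 8. Reached multiple(s) of 4: 8 -> fragment 2 completed (2 total).
Step 3: advance 12 -> fork_pos = 8 + 12 = 20. Reached multiple(s) of 4: 12, 16, 20 -> fragments 3-5 completed (5 total).
Step 4: advance 6 -> fork_pos = 20 + 6 = 26. Reached multiple(s) of 4: 24 -> fragment 6 completed (6 total).
6 fragment(s) completed, covering template[0:24] (6 x 4 = 24). The next fragment, fragment 7, covers template[24:28], so it starts at position 24.

Answer: 24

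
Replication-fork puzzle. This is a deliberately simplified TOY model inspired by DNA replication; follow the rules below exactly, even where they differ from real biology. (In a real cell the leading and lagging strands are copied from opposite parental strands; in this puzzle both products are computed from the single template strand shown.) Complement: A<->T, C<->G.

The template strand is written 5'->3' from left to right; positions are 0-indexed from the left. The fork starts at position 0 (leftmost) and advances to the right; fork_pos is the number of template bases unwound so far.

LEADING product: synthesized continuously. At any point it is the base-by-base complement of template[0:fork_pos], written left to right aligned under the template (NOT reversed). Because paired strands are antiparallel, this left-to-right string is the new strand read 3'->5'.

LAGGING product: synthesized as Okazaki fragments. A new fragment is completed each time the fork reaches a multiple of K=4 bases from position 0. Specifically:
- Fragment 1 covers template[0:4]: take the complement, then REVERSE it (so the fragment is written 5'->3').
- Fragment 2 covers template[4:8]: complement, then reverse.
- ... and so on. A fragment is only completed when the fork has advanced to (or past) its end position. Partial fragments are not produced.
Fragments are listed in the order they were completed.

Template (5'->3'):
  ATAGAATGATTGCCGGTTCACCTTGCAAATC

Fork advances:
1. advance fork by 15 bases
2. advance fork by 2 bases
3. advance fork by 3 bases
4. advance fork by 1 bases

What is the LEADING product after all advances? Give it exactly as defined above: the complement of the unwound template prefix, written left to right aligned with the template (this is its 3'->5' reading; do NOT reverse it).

Step 1: advance 15 -> fork_pos = 0 + 15 = 15.
Step 2: advance 2 -> fork_pos = 15 + 2 = 17.
Step 3: advance 3 -> fork_pos = 17 + 3 = 20.
Step 4: advance 1 -> fork_pos = 20 + 1 = 21.
Unwound prefix: template[0:21] = ATAGAATGATTGCCGGTTCAC
Complement it base by base (A<->T, C<->G), keeping left-to-right order:
  [0:5] ATAGA -> TATCT
  [5:10] ATGAT -> TACTA
  [10:15] TGCCG -> ACGGC
  [15:20] GTTCA -> CAAGT
  [20:21] C -> G
Concatenate: TATCTTACTAACGGCCAAGTG (length 21; written aligned with the template, i.e. 3'->5').

Answer: TATCTTACTAACGGCCAAGTG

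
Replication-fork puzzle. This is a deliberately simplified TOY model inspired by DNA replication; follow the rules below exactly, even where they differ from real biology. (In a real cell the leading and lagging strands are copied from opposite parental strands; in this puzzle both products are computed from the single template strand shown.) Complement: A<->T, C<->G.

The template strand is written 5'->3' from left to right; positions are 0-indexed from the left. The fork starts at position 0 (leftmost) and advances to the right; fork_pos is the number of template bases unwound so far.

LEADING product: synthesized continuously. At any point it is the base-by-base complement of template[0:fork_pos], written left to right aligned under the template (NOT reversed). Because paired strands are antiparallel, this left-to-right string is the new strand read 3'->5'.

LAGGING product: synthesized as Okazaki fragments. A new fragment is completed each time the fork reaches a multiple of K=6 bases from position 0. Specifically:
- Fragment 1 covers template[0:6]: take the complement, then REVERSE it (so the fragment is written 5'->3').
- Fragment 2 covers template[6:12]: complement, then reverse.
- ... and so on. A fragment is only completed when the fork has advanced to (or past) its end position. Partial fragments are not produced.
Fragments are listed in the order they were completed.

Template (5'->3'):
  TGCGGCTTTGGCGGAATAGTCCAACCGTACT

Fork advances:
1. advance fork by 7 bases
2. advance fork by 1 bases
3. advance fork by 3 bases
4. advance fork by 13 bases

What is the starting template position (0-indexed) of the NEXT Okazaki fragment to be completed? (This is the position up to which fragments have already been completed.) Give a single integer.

Step 1: advance 7 -> fork_pos = 0 + 7 = 7. Reached multiple(s) of 6: 6 -> fragment 1 completed (1 total).
Step 2: advance 1 -> fork_pos = 7 + 1 = 8. Next multiple of 6 is 12 (not reached); still 1 fragment(s).
Step 3: advance 3 -> fork_pos = 8 + 3 = 11. Next multiple of 6 is 12 (not reached); still 1 fragment(s).
Step 4: advance 13 -> fork_pos = 11 + 13 = 24. Reached multiple(s) of 6: 12, 18, 24 -> fragments 2-4 completed (4 total).
4 fragment(s) completed, covering template[0:24] (4 x 6 = 24). The next fragment, fragment 5, covers template[24:30], so it starts at position 24.

Answer: 24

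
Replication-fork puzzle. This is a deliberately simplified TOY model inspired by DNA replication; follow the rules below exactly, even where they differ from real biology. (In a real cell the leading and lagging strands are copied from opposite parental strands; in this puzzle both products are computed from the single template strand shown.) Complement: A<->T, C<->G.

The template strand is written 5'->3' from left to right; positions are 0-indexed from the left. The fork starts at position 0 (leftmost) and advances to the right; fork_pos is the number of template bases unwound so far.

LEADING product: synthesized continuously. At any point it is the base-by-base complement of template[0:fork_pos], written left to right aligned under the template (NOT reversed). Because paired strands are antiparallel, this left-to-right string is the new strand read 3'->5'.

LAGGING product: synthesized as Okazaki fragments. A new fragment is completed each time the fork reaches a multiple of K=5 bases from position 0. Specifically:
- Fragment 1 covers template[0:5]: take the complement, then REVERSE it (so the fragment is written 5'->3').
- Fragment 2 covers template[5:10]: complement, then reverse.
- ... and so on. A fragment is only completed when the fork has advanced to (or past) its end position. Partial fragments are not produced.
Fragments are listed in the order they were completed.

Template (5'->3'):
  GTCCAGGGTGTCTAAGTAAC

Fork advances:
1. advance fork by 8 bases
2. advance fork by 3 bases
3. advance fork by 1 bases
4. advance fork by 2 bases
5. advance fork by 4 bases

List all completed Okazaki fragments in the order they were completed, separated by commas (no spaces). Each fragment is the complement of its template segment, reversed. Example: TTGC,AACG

Step 1: advance 8 -> fork_pos = 0 + 8 = 8. Reached multiple(s) of 5: 5 -> fragment 1 completed (1 total).
Step 2: advance 3 -> fork_pos = 8 + 3 = 11. Reached multiple(s) of 5: 10 -> fragment 2 completed (2 total).
Step 3: advance 1 -> fork_pos = 11 + 1 = 12. Next multiple of 5 is 15 (not reached); still 2 fragment(s).
Step 4: advance 2 -> fork_pos = 12 + 2 = 14. Next multiple of 5 is 15 (not reached); still 2 fragment(s).
Step 5: advance 4 -> fork_pos = 14 + 4 = 18. Reached multiple(s) of 5: 15 -> fragment 3 completed (3 total).
Final fork_pos = 18, so 3 fragment(s) are complete. Build each: template segment -> complement -> reverse.
Fragment 1: template[0:5] = GTCCA -> complement CAGGT -> reversed TGGAC
Fragment 2: template[5:10] = GGGTG -> complement CCCAC -> reversed CACCC
Fragment 3: template[10:15] = TCTAA -> complement AGATT -> reversed TTAGA

Answer: TGGAC,CACCC,TTAGA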